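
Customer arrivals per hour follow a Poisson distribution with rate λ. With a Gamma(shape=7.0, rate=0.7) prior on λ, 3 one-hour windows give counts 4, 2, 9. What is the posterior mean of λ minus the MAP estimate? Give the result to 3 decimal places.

0.270

Σ counts = 15. Posterior: Gamma(shape = 7.0+15 = 22.0, rate = 0.7+3 = 3.7).
Mode = (α−1)/β = 21.0/3.7 = 5.676.
Mean = α/β = 22.0/3.7 = 5.946.
Difference = 5.946 − 5.676 = 0.270.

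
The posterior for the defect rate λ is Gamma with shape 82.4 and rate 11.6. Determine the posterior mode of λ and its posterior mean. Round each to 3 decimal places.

Mode = (α−1)/β = 81.4/11.6 = 7.017.
Mean = α/β = 82.4/11.6 = 7.103.

MAP = 7.017, posterior mean = 7.103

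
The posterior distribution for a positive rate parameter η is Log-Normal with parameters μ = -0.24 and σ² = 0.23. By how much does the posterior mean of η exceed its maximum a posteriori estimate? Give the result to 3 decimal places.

Mode = exp(μ − σ²) = exp(-0.47) = 0.625.
Mean = exp(μ + σ²/2) = exp(-0.125) = 0.882.
Difference = 0.882 − 0.625 = 0.257.
Right-skewed posterior ⇒ mode < mean.

0.257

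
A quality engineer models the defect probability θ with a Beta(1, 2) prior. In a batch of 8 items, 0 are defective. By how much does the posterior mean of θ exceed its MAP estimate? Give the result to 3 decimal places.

Posterior: Beta(1+0, 2+8) = Beta(1, 10).
Since α = 1 ≤ 1 and β > 1, the Beta density is monotone decreasing on [0,1]; the mode is at 0.
Mean = 1/(1+10) = 0.091.
Difference = 0.091 − 0.000 = 0.091.

0.091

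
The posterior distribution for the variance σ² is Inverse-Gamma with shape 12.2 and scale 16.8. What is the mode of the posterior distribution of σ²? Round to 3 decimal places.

1.273

Mode = β/(α+1) = 16.8/13.2 = 1.273.
Mean = β/(α−1) = 16.8/11.2 = 1.500.
This is the posterior mode — the MAP estimate.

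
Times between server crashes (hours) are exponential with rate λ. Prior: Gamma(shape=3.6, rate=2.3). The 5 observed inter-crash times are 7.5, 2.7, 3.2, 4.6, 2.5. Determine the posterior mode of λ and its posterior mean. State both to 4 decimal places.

MAP: 0.3333. Posterior mean: 0.3772.

Σ times = 20.5. Posterior: Gamma(shape = 3.6+5 = 8.6, rate = 2.3+20.5 = 22.8).
Mode = (α−1)/β = 7.6/22.8 = 0.3333.
Mean = α/β = 8.6/22.8 = 0.3772.
Right-skewed posterior ⇒ mode < mean.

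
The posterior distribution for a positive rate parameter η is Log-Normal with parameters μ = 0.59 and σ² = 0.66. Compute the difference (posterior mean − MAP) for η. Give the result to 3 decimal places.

1.577

Mode = exp(μ − σ²) = exp(-0.07) = 0.932.
Mean = exp(μ + σ²/2) = exp(0.920) = 2.509.
Difference = 2.509 − 0.932 = 1.577.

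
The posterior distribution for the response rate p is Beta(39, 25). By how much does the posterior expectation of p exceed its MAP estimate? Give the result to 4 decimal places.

-0.0035

Mode = (39−1)/(39+25−2) = 38/62 = 0.6129.
Mean = 39/(39+25) = 39/64 = 0.6094.
Difference = 0.6094 − 0.6129 = -0.0035.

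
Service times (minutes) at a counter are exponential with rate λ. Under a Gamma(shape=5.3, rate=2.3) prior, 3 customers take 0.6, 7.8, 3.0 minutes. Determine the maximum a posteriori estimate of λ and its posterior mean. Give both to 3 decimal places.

Σ times = 11.4. Posterior: Gamma(shape = 5.3+3 = 8.3, rate = 2.3+11.4 = 13.7).
Mode = (α−1)/β = 7.3/13.7 = 0.533.
Mean = α/β = 8.3/13.7 = 0.606.

λ_MAP = 0.533, E[λ|data] = 0.606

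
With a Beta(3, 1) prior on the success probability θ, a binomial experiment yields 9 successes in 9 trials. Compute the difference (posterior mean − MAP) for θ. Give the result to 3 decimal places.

Posterior: Beta(3+9, 1+0) = Beta(12, 1).
Since β = 1 ≤ 1 and α > 1, the Beta density is monotone increasing on [0,1]; the mode is at 1.
Mean = 12/(12+1) = 0.923.
Difference = 0.923 − 1.000 = -0.077.

-0.077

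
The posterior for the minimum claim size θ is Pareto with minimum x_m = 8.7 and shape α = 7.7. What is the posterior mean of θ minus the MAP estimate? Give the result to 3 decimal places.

1.299

The Pareto density is strictly decreasing on [x_m, ∞), so the mode is x_m = 8.700.
Mean = α·x_m/(α−1) = 7.7·8.7/6.7 = 9.999.
Difference = 9.999 − 8.700 = 1.299.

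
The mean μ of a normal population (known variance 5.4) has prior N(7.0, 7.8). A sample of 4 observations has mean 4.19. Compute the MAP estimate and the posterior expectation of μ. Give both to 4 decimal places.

MAP = 4.6046; posterior mean = 4.6046

Posterior for μ is Normal. Precision-weighted mean: (1/7.8·7.0 + 4/5.4·4.19) / (1/7.8 + 4/5.4) = 4.6046.
A Normal posterior is symmetric, so mode = mean.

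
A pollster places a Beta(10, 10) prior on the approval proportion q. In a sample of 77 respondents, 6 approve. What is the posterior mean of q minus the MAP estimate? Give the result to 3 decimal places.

0.007

Posterior: Beta(10+6, 10+71) = Beta(16, 81).
Mode = (16−1)/(16+81−2) = 15/95 = 0.158.
Mean = 16/(16+81) = 16/97 = 0.165.
Difference = 0.165 − 0.158 = 0.007.
The posterior is right-skewed, so the mean exceeds the mode.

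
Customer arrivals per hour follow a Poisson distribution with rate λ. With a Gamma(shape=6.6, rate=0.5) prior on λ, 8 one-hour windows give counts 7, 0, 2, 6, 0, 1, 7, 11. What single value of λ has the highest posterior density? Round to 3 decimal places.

Σ counts = 34. Posterior: Gamma(shape = 6.6+34 = 40.6, rate = 0.5+8 = 8.5).
Mode = (α−1)/β = 39.6/8.5 = 4.659.
Mean = α/β = 40.6/8.5 = 4.776.
This is the posterior mode — the MAP estimate.

4.659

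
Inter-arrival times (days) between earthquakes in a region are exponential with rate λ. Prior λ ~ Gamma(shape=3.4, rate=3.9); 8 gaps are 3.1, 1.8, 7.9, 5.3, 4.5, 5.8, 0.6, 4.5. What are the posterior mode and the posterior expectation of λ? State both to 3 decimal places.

MAP = 0.278, posterior mean = 0.305

Σ times = 33.5. Posterior: Gamma(shape = 3.4+8 = 11.4, rate = 3.9+33.5 = 37.4).
Mode = (α−1)/β = 10.4/37.4 = 0.278.
Mean = α/β = 11.4/37.4 = 0.305.
Right-skewed posterior ⇒ mode < mean.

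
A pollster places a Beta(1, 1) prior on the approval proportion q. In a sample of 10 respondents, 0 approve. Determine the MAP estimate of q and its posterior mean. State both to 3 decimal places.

Posterior: Beta(1+0, 1+10) = Beta(1, 11).
Since α = 1 ≤ 1 and β > 1, the Beta density is monotone decreasing on [0,1]; the mode is at 0.
Mean = 1/(1+11) = 0.083.
Mean > mode: the posterior has a right tail.

MAP: 0.000. Posterior mean: 0.083.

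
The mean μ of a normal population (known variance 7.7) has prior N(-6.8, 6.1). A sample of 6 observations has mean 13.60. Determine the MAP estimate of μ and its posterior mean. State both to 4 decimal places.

μ_MAP = 10.0542, E[μ|data] = 10.0542

Posterior for μ is Normal. Precision-weighted mean: (1/6.1·-6.8 + 6/7.7·13.60) / (1/6.1 + 6/7.7) = 10.0542.
A Normal posterior is symmetric, so mode = mean.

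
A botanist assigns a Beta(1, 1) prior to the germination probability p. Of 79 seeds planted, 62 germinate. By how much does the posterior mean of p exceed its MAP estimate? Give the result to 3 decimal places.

Posterior: Beta(1+62, 1+17) = Beta(63, 18).
Mode = (63−1)/(63+18−2) = 62/79 = 0.785.
Mean = 63/(63+18) = 63/81 = 0.778.
Difference = 0.778 − 0.785 = -0.007.
The mean is pulled below the mode by the posterior's left skew.

-0.007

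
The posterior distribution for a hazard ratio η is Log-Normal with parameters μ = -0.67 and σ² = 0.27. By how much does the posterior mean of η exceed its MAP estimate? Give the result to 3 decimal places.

Mode = exp(μ − σ²) = exp(-0.94) = 0.391.
Mean = exp(μ + σ²/2) = exp(-0.535) = 0.586.
Difference = 0.586 − 0.391 = 0.195.
Mean > mode: the posterior has a right tail.

0.195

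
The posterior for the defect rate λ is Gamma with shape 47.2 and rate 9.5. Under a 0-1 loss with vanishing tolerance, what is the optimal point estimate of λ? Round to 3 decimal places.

Mode = (α−1)/β = 46.2/9.5 = 4.863.
Mean = α/β = 47.2/9.5 = 4.968.
This is the posterior mode — the MAP estimate.

4.863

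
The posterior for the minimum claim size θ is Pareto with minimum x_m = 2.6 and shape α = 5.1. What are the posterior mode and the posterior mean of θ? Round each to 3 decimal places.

The Pareto density is strictly decreasing on [x_m, ∞), so the mode is x_m = 2.600.
Mean = α·x_m/(α−1) = 5.1·2.6/4.1 = 3.234.

θ_MAP = 2.600, E[θ|data] = 3.234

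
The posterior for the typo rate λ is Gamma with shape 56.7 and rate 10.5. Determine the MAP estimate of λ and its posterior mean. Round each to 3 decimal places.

Mode = (α−1)/β = 55.7/10.5 = 5.305.
Mean = α/β = 56.7/10.5 = 5.400.

MAP = 5.305; posterior mean = 5.400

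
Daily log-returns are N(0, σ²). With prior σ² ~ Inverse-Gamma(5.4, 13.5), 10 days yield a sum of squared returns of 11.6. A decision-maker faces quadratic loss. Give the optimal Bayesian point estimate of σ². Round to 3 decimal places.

2.053

Posterior: Inverse-Gamma(shape = 5.4+10/2 = 10.4, scale = 13.5+11.6/2 = 19.3).
Mode = β/(α+1) = 19.3/11.4 = 1.693.
Mean = β/(α−1) = 19.3/9.4 = 2.053.
Quadratic loss ⇒ the optimal estimator is the posterior mean.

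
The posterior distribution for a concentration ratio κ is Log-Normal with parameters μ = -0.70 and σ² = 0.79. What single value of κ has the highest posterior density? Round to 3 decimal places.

Mode = exp(μ − σ²) = exp(-1.49) = 0.225.
Mean = exp(μ + σ²/2) = exp(-0.305) = 0.737.
This is the posterior mode — the MAP estimate.

0.225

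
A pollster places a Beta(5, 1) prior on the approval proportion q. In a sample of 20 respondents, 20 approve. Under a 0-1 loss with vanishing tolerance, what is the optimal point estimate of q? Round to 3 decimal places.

Posterior: Beta(5+20, 1+0) = Beta(25, 1).
Since β = 1 ≤ 1 and α > 1, the Beta density is monotone increasing on [0,1]; the mode is at 1.
Mean = 25/(25+1) = 0.962.
This is the posterior mode — the MAP estimate.

1.000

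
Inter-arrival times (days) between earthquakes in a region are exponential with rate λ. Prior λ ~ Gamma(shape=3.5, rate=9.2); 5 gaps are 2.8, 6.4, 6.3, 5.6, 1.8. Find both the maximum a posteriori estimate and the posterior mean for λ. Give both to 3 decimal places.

maximum a posteriori estimate = 0.234, posterior mean = 0.265

Σ times = 22.9. Posterior: Gamma(shape = 3.5+5 = 8.5, rate = 9.2+22.9 = 32.1).
Mode = (α−1)/β = 7.5/32.1 = 0.234.
Mean = α/β = 8.5/32.1 = 0.265.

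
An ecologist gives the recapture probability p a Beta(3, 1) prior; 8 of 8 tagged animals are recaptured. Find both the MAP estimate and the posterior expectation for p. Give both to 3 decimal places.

MAP = 1.000; posterior mean = 0.917

Posterior: Beta(3+8, 1+0) = Beta(11, 1).
Since β = 1 ≤ 1 and α > 1, the Beta density is monotone increasing on [0,1]; the mode is at 1.
Mean = 11/(11+1) = 0.917.
The mean is pulled below the mode by the posterior's left skew.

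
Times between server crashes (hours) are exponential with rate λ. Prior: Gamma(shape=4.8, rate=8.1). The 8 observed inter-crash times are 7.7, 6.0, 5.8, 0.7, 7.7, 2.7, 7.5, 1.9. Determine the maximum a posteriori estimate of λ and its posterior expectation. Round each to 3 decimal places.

Σ times = 40.0. Posterior: Gamma(shape = 4.8+8 = 12.8, rate = 8.1+40.0 = 48.1).
Mode = (α−1)/β = 11.8/48.1 = 0.245.
Mean = α/β = 12.8/48.1 = 0.266.

MAP: 0.245. Posterior mean: 0.266.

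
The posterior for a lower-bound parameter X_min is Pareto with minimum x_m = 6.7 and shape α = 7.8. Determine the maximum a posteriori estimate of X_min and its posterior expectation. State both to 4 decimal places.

The Pareto density is strictly decreasing on [x_m, ∞), so the mode is x_m = 6.7000.
Mean = α·x_m/(α−1) = 7.8·6.7/6.8 = 7.6853.
Mean > mode: the posterior has a right tail.

MAP: 6.7000. Posterior mean: 7.6853.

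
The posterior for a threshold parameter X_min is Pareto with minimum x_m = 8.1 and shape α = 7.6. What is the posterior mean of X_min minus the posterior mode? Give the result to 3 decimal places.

The Pareto density is strictly decreasing on [x_m, ∞), so the mode is x_m = 8.100.
Mean = α·x_m/(α−1) = 7.6·8.1/6.6 = 9.327.
Difference = 9.327 − 8.100 = 1.227.
Mean > mode: the posterior has a right tail.

1.227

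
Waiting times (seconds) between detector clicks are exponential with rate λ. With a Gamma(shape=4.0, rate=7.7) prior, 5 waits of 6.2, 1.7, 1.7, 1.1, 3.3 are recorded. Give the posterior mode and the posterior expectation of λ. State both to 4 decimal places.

Σ times = 14.0. Posterior: Gamma(shape = 4.0+5 = 9.0, rate = 7.7+14.0 = 21.7).
Mode = (α−1)/β = 8.0/21.7 = 0.3687.
Mean = α/β = 9.0/21.7 = 0.4147.
Right-skewed posterior ⇒ mode < mean.

MAP = 0.3687, posterior mean = 0.4147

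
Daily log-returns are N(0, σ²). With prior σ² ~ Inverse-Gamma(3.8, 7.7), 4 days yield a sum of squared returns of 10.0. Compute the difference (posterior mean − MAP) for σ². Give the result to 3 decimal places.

0.778

Posterior: Inverse-Gamma(shape = 3.8+4/2 = 5.8, scale = 7.7+10.0/2 = 12.7).
Mode = β/(α+1) = 12.7/6.8 = 1.868.
Mean = β/(α−1) = 12.7/4.8 = 2.646.
Difference = 2.646 − 1.868 = 0.778.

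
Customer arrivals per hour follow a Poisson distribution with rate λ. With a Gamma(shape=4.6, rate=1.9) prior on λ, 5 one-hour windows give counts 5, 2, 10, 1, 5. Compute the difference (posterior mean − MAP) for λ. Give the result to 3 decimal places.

0.145

Σ counts = 23. Posterior: Gamma(shape = 4.6+23 = 27.6, rate = 1.9+5 = 6.9).
Mode = (α−1)/β = 26.6/6.9 = 3.855.
Mean = α/β = 27.6/6.9 = 4.000.
Difference = 4.000 − 3.855 = 0.145.
The mean is pulled above the mode by the posterior's right skew.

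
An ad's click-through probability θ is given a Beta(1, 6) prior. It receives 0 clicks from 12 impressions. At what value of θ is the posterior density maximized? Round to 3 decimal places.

0.000

Posterior: Beta(1+0, 6+12) = Beta(1, 18).
Since α = 1 ≤ 1 and β > 1, the Beta density is monotone decreasing on [0,1]; the mode is at 0.
Mean = 1/(1+18) = 0.053.
This is the posterior mode — the MAP estimate.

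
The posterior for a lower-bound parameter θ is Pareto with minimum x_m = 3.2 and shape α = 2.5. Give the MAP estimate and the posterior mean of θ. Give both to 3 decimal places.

MAP estimate = 3.200, posterior mean = 5.333

The Pareto density is strictly decreasing on [x_m, ∞), so the mode is x_m = 3.200.
Mean = α·x_m/(α−1) = 2.5·3.2/1.5 = 5.333.
The posterior is right-skewed, so the mean exceeds the mode.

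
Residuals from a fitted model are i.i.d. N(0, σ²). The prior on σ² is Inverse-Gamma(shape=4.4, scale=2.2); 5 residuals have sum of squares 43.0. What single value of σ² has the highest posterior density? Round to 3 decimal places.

3.000

Posterior: Inverse-Gamma(shape = 4.4+5/2 = 6.9, scale = 2.2+43.0/2 = 23.7).
Mode = β/(α+1) = 23.7/7.9 = 3.000.
Mean = β/(α−1) = 23.7/5.9 = 4.017.
This is the posterior mode — the MAP estimate.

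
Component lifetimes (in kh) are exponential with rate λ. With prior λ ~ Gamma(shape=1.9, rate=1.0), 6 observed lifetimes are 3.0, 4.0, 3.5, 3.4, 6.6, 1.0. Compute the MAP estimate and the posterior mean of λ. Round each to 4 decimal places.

Σ times = 21.5. Posterior: Gamma(shape = 1.9+6 = 7.9, rate = 1.0+21.5 = 22.5).
Mode = (α−1)/β = 6.9/22.5 = 0.3067.
Mean = α/β = 7.9/22.5 = 0.3511.
Right-skewed posterior ⇒ mode < mean.

MAP = 0.3067; posterior mean = 0.3511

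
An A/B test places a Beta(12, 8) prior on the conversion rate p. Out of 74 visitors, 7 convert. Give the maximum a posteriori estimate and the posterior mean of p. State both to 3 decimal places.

Posterior: Beta(12+7, 8+67) = Beta(19, 75).
Mode = (19−1)/(19+75−2) = 18/92 = 0.196.
Mean = 19/(19+75) = 19/94 = 0.202.

MAP = 0.196; posterior mean = 0.202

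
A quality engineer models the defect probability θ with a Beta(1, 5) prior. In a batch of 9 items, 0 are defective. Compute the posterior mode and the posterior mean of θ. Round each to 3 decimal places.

posterior mode = 0.000, posterior mean = 0.067

Posterior: Beta(1+0, 5+9) = Beta(1, 14).
Since α = 1 ≤ 1 and β > 1, the Beta density is monotone decreasing on [0,1]; the mode is at 0.
Mean = 1/(1+14) = 0.067.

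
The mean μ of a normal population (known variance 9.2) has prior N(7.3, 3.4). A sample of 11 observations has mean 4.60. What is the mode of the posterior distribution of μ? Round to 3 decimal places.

5.133

Posterior for μ is Normal. Precision-weighted mean: (1/3.4·7.3 + 11/9.2·4.60) / (1/3.4 + 11/9.2) = 5.133.
A Normal posterior is symmetric, so mode = mean.
This is the posterior mode — the MAP estimate.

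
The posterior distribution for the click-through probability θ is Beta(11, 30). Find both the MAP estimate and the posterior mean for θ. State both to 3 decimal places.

MAP = 0.256; posterior mean = 0.268

Mode = (11−1)/(11+30−2) = 10/39 = 0.256.
Mean = 11/(11+30) = 11/41 = 0.268.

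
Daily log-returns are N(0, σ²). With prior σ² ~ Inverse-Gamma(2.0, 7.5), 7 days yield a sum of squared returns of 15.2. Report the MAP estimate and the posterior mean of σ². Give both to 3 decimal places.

Posterior: Inverse-Gamma(shape = 2.0+7/2 = 5.5, scale = 7.5+15.2/2 = 15.1).
Mode = β/(α+1) = 15.1/6.5 = 2.323.
Mean = β/(α−1) = 15.1/4.5 = 3.356.

MAP = 2.323, posterior mean = 3.356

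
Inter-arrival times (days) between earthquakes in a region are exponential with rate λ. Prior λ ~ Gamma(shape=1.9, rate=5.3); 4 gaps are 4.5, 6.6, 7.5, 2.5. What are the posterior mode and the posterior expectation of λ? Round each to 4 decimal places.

λ_MAP = 0.1856, E[λ|data] = 0.2235

Σ times = 21.1. Posterior: Gamma(shape = 1.9+4 = 5.9, rate = 5.3+21.1 = 26.4).
Mode = (α−1)/β = 4.9/26.4 = 0.1856.
Mean = α/β = 5.9/26.4 = 0.2235.
The posterior is right-skewed, so the mean exceeds the mode.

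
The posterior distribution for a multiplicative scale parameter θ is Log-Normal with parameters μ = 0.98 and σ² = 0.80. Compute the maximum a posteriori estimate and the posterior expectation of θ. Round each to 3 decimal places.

Mode = exp(μ − σ²) = exp(0.18) = 1.197.
Mean = exp(μ + σ²/2) = exp(1.380) = 3.975.
Right-skewed posterior ⇒ mode < mean.

MAP = 1.197, posterior mean = 3.975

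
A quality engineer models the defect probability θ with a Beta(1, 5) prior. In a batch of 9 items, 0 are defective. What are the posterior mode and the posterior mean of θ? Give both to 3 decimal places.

θ_MAP = 0.000, E[θ|data] = 0.067

Posterior: Beta(1+0, 5+9) = Beta(1, 14).
Since α = 1 ≤ 1 and β > 1, the Beta density is monotone decreasing on [0,1]; the mode is at 0.
Mean = 1/(1+14) = 0.067.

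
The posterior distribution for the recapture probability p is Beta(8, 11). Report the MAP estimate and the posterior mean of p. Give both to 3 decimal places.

MAP = 0.412; posterior mean = 0.421

Mode = (8−1)/(8+11−2) = 7/17 = 0.412.
Mean = 8/(8+11) = 8/19 = 0.421.
Mean > mode: the posterior has a right tail.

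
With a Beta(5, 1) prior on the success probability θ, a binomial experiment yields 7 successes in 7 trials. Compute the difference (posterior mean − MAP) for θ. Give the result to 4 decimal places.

Posterior: Beta(5+7, 1+0) = Beta(12, 1).
Since β = 1 ≤ 1 and α > 1, the Beta density is monotone increasing on [0,1]; the mode is at 1.
Mean = 12/(12+1) = 0.9231.
Difference = 0.9231 − 1.0000 = -0.0769.
Mode > mean: the posterior has a left tail.

-0.0769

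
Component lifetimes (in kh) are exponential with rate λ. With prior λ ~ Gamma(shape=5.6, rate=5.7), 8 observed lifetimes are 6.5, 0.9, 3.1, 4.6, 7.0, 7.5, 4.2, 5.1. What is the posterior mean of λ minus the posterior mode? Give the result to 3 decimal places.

Σ times = 38.9. Posterior: Gamma(shape = 5.6+8 = 13.6, rate = 5.7+38.9 = 44.6).
Mode = (α−1)/β = 12.6/44.6 = 0.283.
Mean = α/β = 13.6/44.6 = 0.305.
Difference = 0.305 − 0.283 = 0.022.

0.022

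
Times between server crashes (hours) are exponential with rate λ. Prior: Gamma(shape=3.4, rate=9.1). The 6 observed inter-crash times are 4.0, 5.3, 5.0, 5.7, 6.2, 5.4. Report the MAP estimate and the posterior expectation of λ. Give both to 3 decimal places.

Σ times = 31.6. Posterior: Gamma(shape = 3.4+6 = 9.4, rate = 9.1+31.6 = 40.7).
Mode = (α−1)/β = 8.4/40.7 = 0.206.
Mean = α/β = 9.4/40.7 = 0.231.

λ_MAP = 0.206, E[λ|data] = 0.231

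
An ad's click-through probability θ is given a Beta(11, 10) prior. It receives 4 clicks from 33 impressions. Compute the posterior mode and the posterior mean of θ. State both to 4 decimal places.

MAP = 0.2692; posterior mean = 0.2778

Posterior: Beta(11+4, 10+29) = Beta(15, 39).
Mode = (15−1)/(15+39−2) = 14/52 = 0.2692.
Mean = 15/(15+39) = 15/54 = 0.2778.
The mean is pulled above the mode by the posterior's right skew.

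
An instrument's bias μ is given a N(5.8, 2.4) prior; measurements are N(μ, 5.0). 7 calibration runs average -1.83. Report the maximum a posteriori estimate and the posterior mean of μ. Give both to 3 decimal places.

μ_MAP = -0.080, E[μ|data] = -0.080

Posterior for μ is Normal. Precision-weighted mean: (1/2.4·5.8 + 7/5.0·-1.83) / (1/2.4 + 7/5.0) = -0.080.
A Normal posterior is symmetric, so mode = mean.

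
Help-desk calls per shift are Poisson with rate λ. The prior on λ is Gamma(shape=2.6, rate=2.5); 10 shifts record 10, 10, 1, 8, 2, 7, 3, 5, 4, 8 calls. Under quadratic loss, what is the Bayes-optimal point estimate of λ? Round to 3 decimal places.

Σ counts = 58. Posterior: Gamma(shape = 2.6+58 = 60.6, rate = 2.5+10 = 12.5).
Mode = (α−1)/β = 59.6/12.5 = 4.768.
Mean = α/β = 60.6/12.5 = 4.848.
Quadratic loss ⇒ the optimal estimator is the posterior mean.

4.848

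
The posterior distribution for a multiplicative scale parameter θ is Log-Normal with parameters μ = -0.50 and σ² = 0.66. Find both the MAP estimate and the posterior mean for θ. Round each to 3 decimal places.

θ_MAP = 0.313, E[θ|data] = 0.844

Mode = exp(μ − σ²) = exp(-1.16) = 0.313.
Mean = exp(μ + σ²/2) = exp(-0.170) = 0.844.
Mean > mode: the posterior has a right tail.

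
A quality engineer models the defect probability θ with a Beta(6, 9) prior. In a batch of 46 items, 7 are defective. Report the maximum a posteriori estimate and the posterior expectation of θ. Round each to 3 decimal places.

MAP: 0.203. Posterior mean: 0.213.

Posterior: Beta(6+7, 9+39) = Beta(13, 48).
Mode = (13−1)/(13+48−2) = 12/59 = 0.203.
Mean = 13/(13+48) = 13/61 = 0.213.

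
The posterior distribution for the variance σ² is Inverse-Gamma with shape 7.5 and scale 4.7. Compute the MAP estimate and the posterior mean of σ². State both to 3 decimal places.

MAP: 0.553. Posterior mean: 0.723.

Mode = β/(α+1) = 4.7/8.5 = 0.553.
Mean = β/(α−1) = 4.7/6.5 = 0.723.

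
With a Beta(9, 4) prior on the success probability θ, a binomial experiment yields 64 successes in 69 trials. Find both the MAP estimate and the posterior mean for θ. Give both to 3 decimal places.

MAP: 0.900. Posterior mean: 0.890.

Posterior: Beta(9+64, 4+5) = Beta(73, 9).
Mode = (73−1)/(73+9−2) = 72/80 = 0.900.
Mean = 73/(73+9) = 73/82 = 0.890.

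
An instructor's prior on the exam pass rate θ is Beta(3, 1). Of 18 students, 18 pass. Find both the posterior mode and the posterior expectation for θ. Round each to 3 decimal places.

Posterior: Beta(3+18, 1+0) = Beta(21, 1).
Since β = 1 ≤ 1 and α > 1, the Beta density is monotone increasing on [0,1]; the mode is at 1.
Mean = 21/(21+1) = 0.955.
Left-skewed posterior ⇒ mean < mode.

posterior mode = 1.000, posterior expectation = 0.955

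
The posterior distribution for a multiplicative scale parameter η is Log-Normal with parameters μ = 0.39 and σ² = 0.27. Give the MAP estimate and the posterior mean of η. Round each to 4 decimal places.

Mode = exp(μ − σ²) = exp(0.12) = 1.1275.
Mean = exp(μ + σ²/2) = exp(0.525) = 1.6905.

MAP = 1.1275; posterior mean = 1.6905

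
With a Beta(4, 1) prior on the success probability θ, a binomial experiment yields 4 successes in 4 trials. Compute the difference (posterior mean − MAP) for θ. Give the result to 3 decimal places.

Posterior: Beta(4+4, 1+0) = Beta(8, 1).
Since β = 1 ≤ 1 and α > 1, the Beta density is monotone increasing on [0,1]; the mode is at 1.
Mean = 8/(8+1) = 0.889.
Difference = 0.889 − 1.000 = -0.111.
Mode > mean: the posterior has a left tail.

-0.111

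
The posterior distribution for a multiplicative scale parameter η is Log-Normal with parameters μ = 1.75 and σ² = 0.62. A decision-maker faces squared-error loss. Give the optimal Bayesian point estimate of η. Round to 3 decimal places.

Mode = exp(μ − σ²) = exp(1.13) = 3.096.
Mean = exp(μ + σ²/2) = exp(2.060) = 7.846.
Squared-error loss ⇒ the optimal estimator is the posterior mean.

7.846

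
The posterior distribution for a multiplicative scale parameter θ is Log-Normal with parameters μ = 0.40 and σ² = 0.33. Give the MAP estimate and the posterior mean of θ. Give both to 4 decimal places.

MAP = 1.0725; posterior mean = 1.7594

Mode = exp(μ − σ²) = exp(0.07) = 1.0725.
Mean = exp(μ + σ²/2) = exp(0.565) = 1.7594.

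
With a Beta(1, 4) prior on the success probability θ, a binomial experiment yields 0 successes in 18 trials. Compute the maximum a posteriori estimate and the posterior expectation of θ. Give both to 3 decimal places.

Posterior: Beta(1+0, 4+18) = Beta(1, 22).
Since α = 1 ≤ 1 and β > 1, the Beta density is monotone decreasing on [0,1]; the mode is at 0.
Mean = 1/(1+22) = 0.043.

MAP: 0.000. Posterior mean: 0.043.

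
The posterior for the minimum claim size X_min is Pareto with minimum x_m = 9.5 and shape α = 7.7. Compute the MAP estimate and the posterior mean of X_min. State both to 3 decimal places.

The Pareto density is strictly decreasing on [x_m, ∞), so the mode is x_m = 9.500.
Mean = α·x_m/(α−1) = 7.7·9.5/6.7 = 10.918.
Mean > mode: the posterior has a right tail.

MAP estimate = 9.500, posterior mean = 10.918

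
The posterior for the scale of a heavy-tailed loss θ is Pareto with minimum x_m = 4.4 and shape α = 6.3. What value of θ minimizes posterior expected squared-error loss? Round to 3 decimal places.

5.230

The Pareto density is strictly decreasing on [x_m, ∞), so the mode is x_m = 4.400.
Mean = α·x_m/(α−1) = 6.3·4.4/5.3 = 5.230.
Squared-error loss ⇒ the optimal estimator is the posterior mean.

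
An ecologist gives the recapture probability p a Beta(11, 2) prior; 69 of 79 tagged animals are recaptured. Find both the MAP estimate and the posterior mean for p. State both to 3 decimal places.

Posterior: Beta(11+69, 2+10) = Beta(80, 12).
Mode = (80−1)/(80+12−2) = 79/90 = 0.878.
Mean = 80/(80+12) = 80/92 = 0.870.

p_MAP = 0.878, E[p|data] = 0.870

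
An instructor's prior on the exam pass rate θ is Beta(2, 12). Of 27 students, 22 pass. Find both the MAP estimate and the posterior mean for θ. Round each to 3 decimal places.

Posterior: Beta(2+22, 12+5) = Beta(24, 17).
Mode = (24−1)/(24+17−2) = 23/39 = 0.590.
Mean = 24/(24+17) = 24/41 = 0.585.

MAP: 0.590. Posterior mean: 0.585.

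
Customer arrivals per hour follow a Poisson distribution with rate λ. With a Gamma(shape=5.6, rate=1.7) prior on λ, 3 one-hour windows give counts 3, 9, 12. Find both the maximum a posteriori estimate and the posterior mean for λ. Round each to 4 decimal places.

Σ counts = 24. Posterior: Gamma(shape = 5.6+24 = 29.6, rate = 1.7+3 = 4.7).
Mode = (α−1)/β = 28.6/4.7 = 6.0851.
Mean = α/β = 29.6/4.7 = 6.2979.
Mean > mode: the posterior has a right tail.

MAP: 6.0851. Posterior mean: 6.2979.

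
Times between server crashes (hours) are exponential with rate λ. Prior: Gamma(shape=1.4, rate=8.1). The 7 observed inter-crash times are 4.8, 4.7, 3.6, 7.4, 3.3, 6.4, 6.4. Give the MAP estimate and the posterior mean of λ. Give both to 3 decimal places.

MAP = 0.166; posterior mean = 0.188

Σ times = 36.6. Posterior: Gamma(shape = 1.4+7 = 8.4, rate = 8.1+36.6 = 44.7).
Mode = (α−1)/β = 7.4/44.7 = 0.166.
Mean = α/β = 8.4/44.7 = 0.188.
Mean > mode: the posterior has a right tail.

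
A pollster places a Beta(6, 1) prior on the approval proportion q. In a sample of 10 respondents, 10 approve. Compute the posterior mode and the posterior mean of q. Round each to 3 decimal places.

q_MAP = 1.000, E[q|data] = 0.941

Posterior: Beta(6+10, 1+0) = Beta(16, 1).
Since β = 1 ≤ 1 and α > 1, the Beta density is monotone increasing on [0,1]; the mode is at 1.
Mean = 16/(16+1) = 0.941.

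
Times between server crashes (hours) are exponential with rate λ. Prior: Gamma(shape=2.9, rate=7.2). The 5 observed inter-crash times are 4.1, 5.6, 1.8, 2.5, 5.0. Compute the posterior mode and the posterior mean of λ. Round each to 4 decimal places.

posterior mode = 0.2634, posterior mean = 0.3015

Σ times = 19.0. Posterior: Gamma(shape = 2.9+5 = 7.9, rate = 7.2+19.0 = 26.2).
Mode = (α−1)/β = 6.9/26.2 = 0.2634.
Mean = α/β = 7.9/26.2 = 0.3015.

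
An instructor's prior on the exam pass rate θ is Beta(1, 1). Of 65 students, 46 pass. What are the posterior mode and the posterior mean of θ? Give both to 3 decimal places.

MAP = 0.708; posterior mean = 0.701

Posterior: Beta(1+46, 1+19) = Beta(47, 20).
Mode = (47−1)/(47+20−2) = 46/65 = 0.708.
With a flat prior the MAP equals the MLE, 46/65.
Mean = 47/(47+20) = 47/67 = 0.701.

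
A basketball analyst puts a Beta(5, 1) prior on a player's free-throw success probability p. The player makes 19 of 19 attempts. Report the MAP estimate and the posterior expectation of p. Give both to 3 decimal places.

Posterior: Beta(5+19, 1+0) = Beta(24, 1).
Since β = 1 ≤ 1 and α > 1, the Beta density is monotone increasing on [0,1]; the mode is at 1.
Mean = 24/(24+1) = 0.960.
The mean is pulled below the mode by the posterior's left skew.

MAP estimate = 1.000, posterior expectation = 0.960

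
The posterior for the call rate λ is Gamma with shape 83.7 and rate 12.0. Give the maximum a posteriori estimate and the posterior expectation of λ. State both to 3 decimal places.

Mode = (α−1)/β = 82.7/12.0 = 6.892.
Mean = α/β = 83.7/12.0 = 6.975.

MAP = 6.892; posterior mean = 6.975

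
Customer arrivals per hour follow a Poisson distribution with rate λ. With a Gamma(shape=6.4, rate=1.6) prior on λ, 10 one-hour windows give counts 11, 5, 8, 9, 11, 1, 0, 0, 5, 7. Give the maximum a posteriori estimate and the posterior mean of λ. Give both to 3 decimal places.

MAP = 5.379; posterior mean = 5.466

Σ counts = 57. Posterior: Gamma(shape = 6.4+57 = 63.4, rate = 1.6+10 = 11.6).
Mode = (α−1)/β = 62.4/11.6 = 5.379.
Mean = α/β = 63.4/11.6 = 5.466.
Right-skewed posterior ⇒ mode < mean.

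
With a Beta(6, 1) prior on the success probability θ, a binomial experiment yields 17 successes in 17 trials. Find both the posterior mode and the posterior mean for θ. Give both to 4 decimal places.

posterior mode = 1.0000, posterior mean = 0.9583

Posterior: Beta(6+17, 1+0) = Beta(23, 1).
Since β = 1 ≤ 1 and α > 1, the Beta density is monotone increasing on [0,1]; the mode is at 1.
Mean = 23/(23+1) = 0.9583.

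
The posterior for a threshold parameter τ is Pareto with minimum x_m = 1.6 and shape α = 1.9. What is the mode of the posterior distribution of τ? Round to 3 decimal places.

The Pareto density is strictly decreasing on [x_m, ∞), so the mode is x_m = 1.600.
Mean = α·x_m/(α−1) = 1.9·1.6/0.9 = 3.378.
This is the posterior mode — the MAP estimate.

1.600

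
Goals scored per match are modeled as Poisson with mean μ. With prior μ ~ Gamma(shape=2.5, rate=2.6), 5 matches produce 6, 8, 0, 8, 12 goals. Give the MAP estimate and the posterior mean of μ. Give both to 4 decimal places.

MAP = 4.6711; posterior mean = 4.8026

Σ counts = 34. Posterior: Gamma(shape = 2.5+34 = 36.5, rate = 2.6+5 = 7.6).
Mode = (α−1)/β = 35.5/7.6 = 4.6711.
Mean = α/β = 36.5/7.6 = 4.8026.
Mean > mode: the posterior has a right tail.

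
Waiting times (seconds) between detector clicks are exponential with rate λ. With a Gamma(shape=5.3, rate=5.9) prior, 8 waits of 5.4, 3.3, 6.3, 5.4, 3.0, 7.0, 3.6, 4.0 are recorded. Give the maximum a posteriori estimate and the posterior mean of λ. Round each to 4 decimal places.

MAP = 0.2802, posterior mean = 0.3030

Σ times = 38.0. Posterior: Gamma(shape = 5.3+8 = 13.3, rate = 5.9+38.0 = 43.9).
Mode = (α−1)/β = 12.3/43.9 = 0.2802.
Mean = α/β = 13.3/43.9 = 0.3030.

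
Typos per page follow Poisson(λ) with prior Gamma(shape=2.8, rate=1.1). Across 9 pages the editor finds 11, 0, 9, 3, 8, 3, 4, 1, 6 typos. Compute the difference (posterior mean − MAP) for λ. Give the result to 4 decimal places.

0.0990

Σ counts = 45. Posterior: Gamma(shape = 2.8+45 = 47.8, rate = 1.1+9 = 10.1).
Mode = (α−1)/β = 46.8/10.1 = 4.6337.
Mean = α/β = 47.8/10.1 = 4.7327.
Difference = 4.7327 − 4.6337 = 0.0990.
Right-skewed posterior ⇒ mode < mean.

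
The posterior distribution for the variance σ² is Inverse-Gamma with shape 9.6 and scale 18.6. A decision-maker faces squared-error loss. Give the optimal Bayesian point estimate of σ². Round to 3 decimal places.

2.163

Mode = β/(α+1) = 18.6/10.6 = 1.755.
Mean = β/(α−1) = 18.6/8.6 = 2.163.
Squared-error loss ⇒ the optimal estimator is the posterior mean.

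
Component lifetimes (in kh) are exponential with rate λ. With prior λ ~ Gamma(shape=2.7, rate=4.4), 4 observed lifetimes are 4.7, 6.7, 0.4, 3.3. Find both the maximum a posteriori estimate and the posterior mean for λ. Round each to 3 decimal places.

MAP = 0.292, posterior mean = 0.344

Σ times = 15.1. Posterior: Gamma(shape = 2.7+4 = 6.7, rate = 4.4+15.1 = 19.5).
Mode = (α−1)/β = 5.7/19.5 = 0.292.
Mean = α/β = 6.7/19.5 = 0.344.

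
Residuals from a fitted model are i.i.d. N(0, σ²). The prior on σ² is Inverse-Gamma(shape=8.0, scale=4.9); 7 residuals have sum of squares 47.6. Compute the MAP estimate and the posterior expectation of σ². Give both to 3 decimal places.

Posterior: Inverse-Gamma(shape = 8.0+7/2 = 11.5, scale = 4.9+47.6/2 = 28.7).
Mode = β/(α+1) = 28.7/12.5 = 2.296.
Mean = β/(α−1) = 28.7/10.5 = 2.733.

σ²_MAP = 2.296, E[σ²|data] = 2.733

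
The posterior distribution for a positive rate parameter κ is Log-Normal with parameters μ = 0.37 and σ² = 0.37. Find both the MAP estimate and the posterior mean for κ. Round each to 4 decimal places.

MAP = 1.0000, posterior mean = 1.7419

Mode = exp(μ − σ²) = exp(0.00) = 1.0000.
Mean = exp(μ + σ²/2) = exp(0.555) = 1.7419.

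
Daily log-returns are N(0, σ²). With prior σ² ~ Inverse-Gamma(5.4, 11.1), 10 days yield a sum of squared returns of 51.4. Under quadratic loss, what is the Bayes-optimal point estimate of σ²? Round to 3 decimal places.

Posterior: Inverse-Gamma(shape = 5.4+10/2 = 10.4, scale = 11.1+51.4/2 = 36.8).
Mode = β/(α+1) = 36.8/11.4 = 3.228.
Mean = β/(α−1) = 36.8/9.4 = 3.915.
Quadratic loss ⇒ the optimal estimator is the posterior mean.

3.915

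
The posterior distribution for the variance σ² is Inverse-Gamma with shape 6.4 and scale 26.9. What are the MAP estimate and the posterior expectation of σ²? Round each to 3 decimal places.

MAP estimate = 3.635, posterior expectation = 4.981

Mode = β/(α+1) = 26.9/7.4 = 3.635.
Mean = β/(α−1) = 26.9/5.4 = 4.981.
Mean > mode: the posterior has a right tail.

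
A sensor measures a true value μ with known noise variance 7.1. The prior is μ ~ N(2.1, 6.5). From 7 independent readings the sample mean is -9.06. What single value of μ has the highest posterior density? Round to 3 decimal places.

Posterior for μ is Normal. Precision-weighted mean: (1/6.5·2.1 + 7/7.1·-9.06) / (1/6.5 + 7/7.1) = -7.554.
A Normal posterior is symmetric, so mode = mean.
This is the posterior mode — the MAP estimate.

-7.554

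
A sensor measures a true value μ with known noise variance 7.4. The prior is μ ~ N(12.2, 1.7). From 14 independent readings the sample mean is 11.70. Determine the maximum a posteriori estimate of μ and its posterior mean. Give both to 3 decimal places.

Posterior for μ is Normal. Precision-weighted mean: (1/1.7·12.2 + 14/7.4·11.70) / (1/1.7 + 14/7.4) = 11.819.
A Normal posterior is symmetric, so mode = mean.

MAP = 11.819; posterior mean = 11.819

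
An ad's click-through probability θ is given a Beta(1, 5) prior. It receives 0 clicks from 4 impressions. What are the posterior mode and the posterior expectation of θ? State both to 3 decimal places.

MAP: 0.000. Posterior mean: 0.100.

Posterior: Beta(1+0, 5+4) = Beta(1, 9).
Since α = 1 ≤ 1 and β > 1, the Beta density is monotone decreasing on [0,1]; the mode is at 0.
Mean = 1/(1+9) = 0.100.
The posterior is right-skewed, so the mean exceeds the mode.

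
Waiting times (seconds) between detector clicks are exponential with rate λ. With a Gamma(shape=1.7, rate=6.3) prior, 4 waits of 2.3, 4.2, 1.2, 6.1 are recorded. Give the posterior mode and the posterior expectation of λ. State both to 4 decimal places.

Σ times = 13.8. Posterior: Gamma(shape = 1.7+4 = 5.7, rate = 6.3+13.8 = 20.1).
Mode = (α−1)/β = 4.7/20.1 = 0.2338.
Mean = α/β = 5.7/20.1 = 0.2836.

posterior mode = 0.2338, posterior expectation = 0.2836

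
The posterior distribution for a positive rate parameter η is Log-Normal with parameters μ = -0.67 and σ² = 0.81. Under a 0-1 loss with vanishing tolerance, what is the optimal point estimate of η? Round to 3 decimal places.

Mode = exp(μ − σ²) = exp(-1.48) = 0.228.
Mean = exp(μ + σ²/2) = exp(-0.265) = 0.767.
This is the posterior mode — the MAP estimate.

0.228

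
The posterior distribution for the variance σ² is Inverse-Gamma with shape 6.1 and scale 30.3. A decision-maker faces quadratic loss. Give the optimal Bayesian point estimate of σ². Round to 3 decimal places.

Mode = β/(α+1) = 30.3/7.1 = 4.268.
Mean = β/(α−1) = 30.3/5.1 = 5.941.
Quadratic loss ⇒ the optimal estimator is the posterior mean.

5.941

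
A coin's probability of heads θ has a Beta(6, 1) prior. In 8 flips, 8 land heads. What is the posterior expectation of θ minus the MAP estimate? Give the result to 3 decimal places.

-0.067

Posterior: Beta(6+8, 1+0) = Beta(14, 1).
Since β = 1 ≤ 1 and α > 1, the Beta density is monotone increasing on [0,1]; the mode is at 1.
Mean = 14/(14+1) = 0.933.
Difference = 0.933 − 1.000 = -0.067.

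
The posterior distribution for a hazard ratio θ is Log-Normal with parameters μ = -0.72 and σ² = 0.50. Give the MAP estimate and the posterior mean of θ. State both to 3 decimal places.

Mode = exp(μ − σ²) = exp(-1.22) = 0.295.
Mean = exp(μ + σ²/2) = exp(-0.470) = 0.625.
The mean is pulled above the mode by the posterior's right skew.

θ_MAP = 0.295, E[θ|data] = 0.625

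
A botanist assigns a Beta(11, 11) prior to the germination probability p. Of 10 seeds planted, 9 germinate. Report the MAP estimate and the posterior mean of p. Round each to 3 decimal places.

MAP = 0.633; posterior mean = 0.625

Posterior: Beta(11+9, 11+1) = Beta(20, 12).
Mode = (20−1)/(20+12−2) = 19/30 = 0.633.
Mean = 20/(20+12) = 20/32 = 0.625.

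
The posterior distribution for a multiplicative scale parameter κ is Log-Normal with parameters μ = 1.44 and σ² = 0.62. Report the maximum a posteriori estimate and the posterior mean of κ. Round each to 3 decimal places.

MAP: 2.270. Posterior mean: 5.755.

Mode = exp(μ − σ²) = exp(0.82) = 2.270.
Mean = exp(μ + σ²/2) = exp(1.750) = 5.755.
Right-skewed posterior ⇒ mode < mean.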